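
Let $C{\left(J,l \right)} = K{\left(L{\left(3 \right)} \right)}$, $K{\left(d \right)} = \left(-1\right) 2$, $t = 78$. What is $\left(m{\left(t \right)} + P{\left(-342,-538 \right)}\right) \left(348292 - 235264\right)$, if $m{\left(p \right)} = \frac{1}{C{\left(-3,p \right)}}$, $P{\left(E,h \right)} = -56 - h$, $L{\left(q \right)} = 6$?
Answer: $54422982$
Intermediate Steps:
$K{\left(d \right)} = -2$
$C{\left(J,l \right)} = -2$
$m{\left(p \right)} = - \frac{1}{2}$ ($m{\left(p \right)} = \frac{1}{-2} = - \frac{1}{2}$)
$\left(m{\left(t \right)} + P{\left(-342,-538 \right)}\right) \left(348292 - 235264\right) = \left(- \frac{1}{2} - -482\right) \left(348292 - 235264\right) = \left(- \frac{1}{2} + \left(-56 + 538\right)\right) 113028 = \left(- \frac{1}{2} + 482\right) 113028 = \frac{963}{2} \cdot 113028 = 54422982$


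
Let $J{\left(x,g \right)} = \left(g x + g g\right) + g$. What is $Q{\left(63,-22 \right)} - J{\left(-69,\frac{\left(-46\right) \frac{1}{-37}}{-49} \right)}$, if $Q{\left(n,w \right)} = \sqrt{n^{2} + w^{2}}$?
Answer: $- \frac{5673180}{3286969} + \sqrt{4453} \approx 65.005$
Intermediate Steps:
$J{\left(x,g \right)} = g + g^{2} + g x$ ($J{\left(x,g \right)} = \left(g x + g^{2}\right) + g = \left(g^{2} + g x\right) + g = g + g^{2} + g x$)
$Q{\left(63,-22 \right)} - J{\left(-69,\frac{\left(-46\right) \frac{1}{-37}}{-49} \right)} = \sqrt{63^{2} + \left(-22\right)^{2}} - \frac{\left(-46\right) \frac{1}{-37}}{-49} \left(1 + \frac{\left(-46\right) \frac{1}{-37}}{-49} - 69\right) = \sqrt{3969 + 484} - \left(-46\right) \left(- \frac{1}{37}\right) \left(- \frac{1}{49}\right) \left(1 + \left(-46\right) \left(- \frac{1}{37}\right) \left(- \frac{1}{49}\right) - 69\right) = \sqrt{4453} - \frac{46}{37} \left(- \frac{1}{49}\right) \left(1 + \frac{46}{37} \left(- \frac{1}{49}\right) - 69\right) = \sqrt{4453} - - \frac{46 \left(1 - \frac{46}{1813} - 69\right)}{1813} = \sqrt{4453} - \left(- \frac{46}{1813}\right) \left(- \frac{123330}{1813}\right) = \sqrt{4453} - \frac{5673180}{3286969} = - \frac{5673180}{3286969} + \sqrt{4453}$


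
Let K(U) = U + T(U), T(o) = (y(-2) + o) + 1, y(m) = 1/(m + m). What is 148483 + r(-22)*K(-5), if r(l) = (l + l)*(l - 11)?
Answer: 135052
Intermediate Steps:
r(l) = 2*l*(-11 + l) (r(l) = (2*l)*(-11 + l) = 2*l*(-11 + l))
y(m) = 1/(2*m)
T(o) = ¾ + o (T(o) = ((½)/(-2) + o) + 1 = ((½)*(-½) + o) + 1 = (-¼ + o) + 1 = ¾ + o)
K(U) = ¾ + 2*U (K(U) = U + (¾ + U) = ¾ + 2*U)
148483 + r(-22)*K(-5) = 148483 + (2*(-22)*(-11 - 22))*(¾ + 2*(-5)) = 148483 + (2*(-22)*(-33))*(¾ - 10) = 148483 + 1452*(-37/4) = 148483 - 13431 = 135052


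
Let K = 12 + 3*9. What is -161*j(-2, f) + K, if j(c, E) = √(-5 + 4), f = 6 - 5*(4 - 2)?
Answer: 39 - 161*I ≈ 39.0 - 161.0*I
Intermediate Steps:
f = -4 (f = 6 - 5*2 = 6 - 10 = -4)
j(c, E) = I (j(c, E) = √(-1) = I)
K = 39 (K = 12 + 27 = 39)
-161*j(-2, f) + K = -161*I + 39 = 39 - 161*I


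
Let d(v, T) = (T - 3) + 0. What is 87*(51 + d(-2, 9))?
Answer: 4959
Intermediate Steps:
d(v, T) = -3 + T (d(v, T) = (-3 + T) + 0 = -3 + T)
87*(51 + d(-2, 9)) = 87*(51 + (-3 + 9)) = 87*(51 + 6) = 87*57 = 4959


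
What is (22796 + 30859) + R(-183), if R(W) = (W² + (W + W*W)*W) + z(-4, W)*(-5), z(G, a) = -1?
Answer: -6007849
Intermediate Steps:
R(W) = 5 + W² + W*(W + W²) (R(W) = (W² + (W + W*W)*W) - 1*(-5) = (W² + (W + W²)*W) + 5 = (W² + W*(W + W²)) + 5 = 5 + W² + W*(W + W²))
(22796 + 30859) + R(-183) = (22796 + 30859) + (5 + (-183)³ + 2*(-183)²) = 53655 + (5 - 6128487 + 2*33489) = 53655 + (5 - 6128487 + 66978) = 53655 - 6061504 = -6007849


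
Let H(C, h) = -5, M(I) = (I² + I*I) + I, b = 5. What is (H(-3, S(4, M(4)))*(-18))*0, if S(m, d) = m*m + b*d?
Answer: 0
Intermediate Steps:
M(I) = I + 2*I² (M(I) = (I² + I²) + I = 2*I² + I = I + 2*I²)
S(m, d) = m² + 5*d (S(m, d) = m*m + 5*d = m² + 5*d)
(H(-3, S(4, M(4)))*(-18))*0 = -5*(-18)*0 = 90*0 = 0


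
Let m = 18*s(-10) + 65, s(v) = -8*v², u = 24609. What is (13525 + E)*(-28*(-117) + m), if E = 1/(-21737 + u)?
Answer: -429573595259/2872 ≈ -1.4957e+8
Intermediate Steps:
E = 1/2872 (E = 1/(-21737 + 24609) = 1/2872 ≈ 0.00034819)
m = -14335 (m = 18*(-8*(-10)²) + 65 = 18*(-8*100) + 65 = 18*(-800) + 65 = -14400 + 65 = -14335)
(13525 + E)*(-28*(-117) + m) = (13525 + 1/2872)*(-28*(-117) - 14335) = 38843801*(3276 - 14335)/2872 = (38843801/2872)*(-11059) = -429573595259/2872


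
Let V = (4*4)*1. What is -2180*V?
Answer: -34880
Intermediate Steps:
V = 16 (V = 16*1 = 16)
-2180*V = -2180*16 = -34880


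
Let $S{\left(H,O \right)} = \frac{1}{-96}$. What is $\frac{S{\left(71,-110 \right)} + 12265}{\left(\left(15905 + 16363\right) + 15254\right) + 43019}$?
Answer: $\frac{1177439}{8691936} \approx 0.13546$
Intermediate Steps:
$S{\left(H,O \right)} = - \frac{1}{96}$
$\frac{S{\left(71,-110 \right)} + 12265}{\left(\left(15905 + 16363\right) + 15254\right) + 43019} = \frac{- \frac{1}{96} + 12265}{\left(\left(15905 + 16363\right) + 15254\right) + 43019} = \frac{1177439}{96 \left(\left(32268 + 15254\right) + 43019\right)} = \frac{1177439}{96 \left(47522 + 43019\right)} = \frac{1177439}{96 \cdot 90541} = \frac{1177439}{96} \cdot \frac{1}{90541} = \frac{1177439}{8691936}$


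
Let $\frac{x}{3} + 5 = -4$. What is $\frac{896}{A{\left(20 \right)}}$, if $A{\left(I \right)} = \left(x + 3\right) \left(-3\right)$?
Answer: $\frac{112}{9} \approx 12.444$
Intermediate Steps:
$x = -27$ ($x = -15 + 3 \left(-4\right) = -15 - 12 = -27$)
$A{\left(I \right)} = 72$ ($A{\left(I \right)} = \left(-27 + 3\right) \left(-3\right) = \left(-24\right) \left(-3\right) = 72$)
$\frac{896}{A{\left(20 \right)}} = \frac{896}{72} = 896 \cdot \frac{1}{72} = \frac{112}{9}$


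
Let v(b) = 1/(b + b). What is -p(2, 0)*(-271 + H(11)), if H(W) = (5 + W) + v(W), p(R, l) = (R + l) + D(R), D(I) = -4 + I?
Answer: 0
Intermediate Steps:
v(b) = 1/(2*b)
p(R, l) = -4 + l + 2*R (p(R, l) = (R + l) + (-4 + R) = -4 + l + 2*R)
H(W) = 5 + W + 1/(2*W) (H(W) = (5 + W) + 1/(2*W) = 5 + W + 1/(2*W))
-p(2, 0)*(-271 + H(11)) = -(-4 + 0 + 2*2)*(-271 + (5 + 11 + (½)/11)) = -(-4 + 0 + 4)*(-271 + (5 + 11 + (½)*(1/11))) = -0*(-271 + (5 + 11 + 1/22)) = -0*(-271 + 353/22) = -0*(-5609)/22 = -1*0 = 0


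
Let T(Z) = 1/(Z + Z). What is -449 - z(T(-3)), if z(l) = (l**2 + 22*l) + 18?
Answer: -16681/36 ≈ -463.36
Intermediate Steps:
T(Z) = 1/(2*Z)
z(l) = 18 + l**2 + 22*l
-449 - z(T(-3)) = -449 - (18 + ((1/2)/(-3))**2 + 22*((1/2)/(-3))) = -449 - (18 + ((1/2)*(-1/3))**2 + 22*((1/2)*(-1/3))) = -449 - (18 + (-1/6)**2 + 22*(-1/6)) = -449 - (18 + 1/36 - 11/3) = -449 - 1*517/36 = -449 - 517/36 = -16681/36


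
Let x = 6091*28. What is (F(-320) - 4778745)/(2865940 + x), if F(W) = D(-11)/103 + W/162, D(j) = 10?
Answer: -39869085205/25333419384 ≈ -1.5738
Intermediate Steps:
x = 170548
F(W) = 10/103 + W/162
(F(-320) - 4778745)/(2865940 + x) = ((10/103 + (1/162)*(-320)) - 4778745)/(2865940 + 170548) = ((10/103 - 160/81) - 4778745)/3036488 = (-15670/8343 - 4778745)*(1/3036488) = -39869085205/8343*1/3036488 = -39869085205/25333419384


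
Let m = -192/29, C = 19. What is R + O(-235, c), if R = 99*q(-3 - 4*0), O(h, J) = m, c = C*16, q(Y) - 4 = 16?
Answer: 57228/29 ≈ 1973.4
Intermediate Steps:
q(Y) = 20 (q(Y) = 4 + 16 = 20)
c = 304 (c = 19*16 = 304)
m = -192/29 ≈ -6.6207
O(h, J) = -192/29
R = 1980 (R = 99*20 = 1980)
R + O(-235, c) = 1980 - 192/29 = 57228/29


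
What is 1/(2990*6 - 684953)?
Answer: -1/667013 ≈ -1.4992e-6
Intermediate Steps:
1/(2990*6 - 684953) = 1/(17940 - 684953) = 1/(-667013) = -1/667013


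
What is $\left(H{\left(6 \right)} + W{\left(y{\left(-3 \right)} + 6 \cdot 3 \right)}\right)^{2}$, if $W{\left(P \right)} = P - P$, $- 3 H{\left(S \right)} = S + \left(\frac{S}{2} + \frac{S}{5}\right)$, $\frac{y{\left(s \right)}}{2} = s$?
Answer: $\frac{289}{25} \approx 11.56$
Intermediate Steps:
$y{\left(s \right)} = 2 s$
$H{\left(S \right)} = - \frac{17 S}{30}$ ($H{\left(S \right)} = - \frac{S + \left(\frac{S}{2} + \frac{S}{5}\right)}{3} = - \frac{S + \frac{7 S}{10}}{3} = - \frac{\frac{17}{10} S}{3} = - \frac{17 S}{30}$)
$W{\left(P \right)} = 0$
$\left(H{\left(6 \right)} + W{\left(y{\left(-3 \right)} + 6 \cdot 3 \right)}\right)^{2} = \left(\left(- \frac{17}{30}\right) 6 + 0\right)^{2} = \left(- \frac{17}{5} + 0\right)^{2} = \left(- \frac{17}{5}\right)^{2} = \frac{289}{25}$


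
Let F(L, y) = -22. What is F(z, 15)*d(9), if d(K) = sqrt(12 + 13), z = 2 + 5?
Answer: -110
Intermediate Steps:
z = 7
d(K) = 5 (d(K) = sqrt(25) = 5)
F(z, 15)*d(9) = -22*5 = -110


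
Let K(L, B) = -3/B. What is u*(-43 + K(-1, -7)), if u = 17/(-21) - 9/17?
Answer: 142444/2499 ≈ 57.000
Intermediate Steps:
u = -478/357 (u = 17*(-1/21) - 9*1/17 = -17/21 - 9/17 = -478/357 ≈ -1.3389)
u*(-43 + K(-1, -7)) = -478*(-43 - 3/(-7))/357 = -478*(-43 - 3*(-⅐))/357 = -478*(-43 + 3/7)/357 = -478/357*(-298/7) = 142444/2499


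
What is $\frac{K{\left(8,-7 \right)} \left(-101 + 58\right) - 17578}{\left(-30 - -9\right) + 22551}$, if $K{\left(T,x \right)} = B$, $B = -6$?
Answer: $- \frac{1732}{2253} \approx -0.76875$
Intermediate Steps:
$K{\left(T,x \right)} = -6$
$\frac{K{\left(8,-7 \right)} \left(-101 + 58\right) - 17578}{\left(-30 - -9\right) + 22551} = \frac{- 6 \left(-101 + 58\right) - 17578}{\left(-30 - -9\right) + 22551} = \frac{\left(-6\right) \left(-43\right) - 17578}{\left(-30 + 9\right) + 22551} = \frac{258 - 17578}{-21 + 22551} = - \frac{17320}{22530} = \left(-17320\right) \frac{1}{22530} = - \frac{1732}{2253}$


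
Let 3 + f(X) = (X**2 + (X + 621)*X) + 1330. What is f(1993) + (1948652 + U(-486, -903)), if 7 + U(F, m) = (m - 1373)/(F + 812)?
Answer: 1814469711/163 ≈ 1.1132e+7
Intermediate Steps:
f(X) = 1327 + X**2 + X*(621 + X) (f(X) = -3 + ((X**2 + (X + 621)*X) + 1330) = -3 + ((X**2 + (621 + X)*X) + 1330) = -3 + ((X**2 + X*(621 + X)) + 1330) = -3 + (1330 + X**2 + X*(621 + X)) = 1327 + X**2 + X*(621 + X))
U(F, m) = -7 + (-1373 + m)/(812 + F) (U(F, m) = -7 + (m - 1373)/(F + 812) = -7 + (-1373 + m)/(812 + F))
f(1993) + (1948652 + U(-486, -903)) = (1327 + 2*1993**2 + 621*1993) + (1948652 + (-7057 - 903 - 7*(-486))/(812 - 486)) = (1327 + 2*3972049 + 1237653) + (1948652 + (-7057 - 903 + 3402)/326) = (1327 + 7944098 + 1237653) + (1948652 + (1/326)*(-4558)) = 9183078 + (1948652 - 2279/163) = 9183078 + 317627997/163 = 1814469711/163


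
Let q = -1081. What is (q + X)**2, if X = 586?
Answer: 245025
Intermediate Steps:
(q + X)**2 = (-1081 + 586)**2 = (-495)**2 = 245025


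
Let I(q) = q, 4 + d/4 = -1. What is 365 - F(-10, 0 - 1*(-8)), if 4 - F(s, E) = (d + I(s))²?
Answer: 1261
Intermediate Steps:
d = -20 (d = -16 + 4*(-1) = -16 - 4 = -20)
F(s, E) = 4 - (-20 + s)²
365 - F(-10, 0 - 1*(-8)) = 365 - (4 - (-20 - 10)²) = 365 - (4 - 1*(-30)²) = 365 - (4 - 1*900) = 365 - (4 - 900) = 365 - 1*(-896) = 365 + 896 = 1261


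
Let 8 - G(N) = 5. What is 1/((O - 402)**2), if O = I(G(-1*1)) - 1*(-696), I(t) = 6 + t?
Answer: 1/91809 ≈ 1.0892e-5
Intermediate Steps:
G(N) = 3 (G(N) = 8 - 1*5 = 8 - 5 = 3)
O = 705 (O = (6 + 3) - 1*(-696) = 9 + 696 = 705)
1/((O - 402)**2) = 1/((705 - 402)**2) = 1/(303**2) = 1/91809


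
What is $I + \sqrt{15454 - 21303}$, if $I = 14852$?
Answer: $14852 + i \sqrt{5849} \approx 14852.0 + 76.479 i$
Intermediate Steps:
$I + \sqrt{15454 - 21303} = 14852 + \sqrt{15454 - 21303} = 14852 + \sqrt{-5849} = 14852 + i \sqrt{5849}$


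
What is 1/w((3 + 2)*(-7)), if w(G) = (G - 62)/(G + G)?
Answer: 70/97 ≈ 0.72165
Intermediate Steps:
w(G) = (-62 + G)/(2*G) (w(G) = (-62 + G)/((2*G)) = (-62 + G)*(1/(2*G)) = (-62 + G)/(2*G))
1/w((3 + 2)*(-7)) = 1/((-62 + (3 + 2)*(-7))/(2*(((3 + 2)*(-7))))) = 1/((-62 + 5*(-7))/(2*((5*(-7))))) = 1/((½)*(-62 - 35)/(-35)) = 1/((½)*(-1/35)*(-97)) = 1/(97/70) = 70/97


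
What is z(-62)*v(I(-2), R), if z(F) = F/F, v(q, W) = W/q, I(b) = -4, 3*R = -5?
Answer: 5/12 ≈ 0.41667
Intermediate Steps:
R = -5/3 (R = (1/3)*(-5) = -5/3 ≈ -1.6667)
z(F) = 1
z(-62)*v(I(-2), R) = 1*(-5/3/(-4)) = 1*(-5/3*(-1/4)) = 1*(5/12) = 5/12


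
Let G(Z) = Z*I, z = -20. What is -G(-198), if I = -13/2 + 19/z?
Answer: -14751/10 ≈ -1475.1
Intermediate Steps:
I = -149/20 (I = -13/2 + 19/(-20) = -13*1/2 + 19*(-1/20) = -13/2 - 19/20 = -149/20 ≈ -7.4500)
G(Z) = -149*Z/20 (G(Z) = Z*(-149/20) = -149*Z/20)
-G(-198) = -(-149)*(-198)/20 = -1*14751/10 = -14751/10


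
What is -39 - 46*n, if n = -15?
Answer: 651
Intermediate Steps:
-39 - 46*n = -39 - 46*(-15) = -39 + 690 = 651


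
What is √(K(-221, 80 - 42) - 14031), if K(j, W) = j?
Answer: 2*I*√3563 ≈ 119.38*I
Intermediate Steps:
√(K(-221, 80 - 42) - 14031) = √(-221 - 14031) = √(-14252) = 2*I*√3563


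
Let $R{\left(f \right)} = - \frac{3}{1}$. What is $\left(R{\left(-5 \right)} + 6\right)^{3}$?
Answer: $27$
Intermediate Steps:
$R{\left(f \right)} = -3$ ($R{\left(f \right)} = \left(-3\right) 1 = -3$)
$\left(R{\left(-5 \right)} + 6\right)^{3} = \left(-3 + 6\right)^{3} = 3^{3} = 27$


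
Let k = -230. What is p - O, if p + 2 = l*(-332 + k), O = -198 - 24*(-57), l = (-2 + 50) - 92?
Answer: 23556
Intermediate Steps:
l = -44 (l = 48 - 92 = -44)
O = 1170 (O = -198 + 1368 = 1170)
p = 24726 (p = -2 - 44*(-332 - 230) = -2 - 44*(-562) = -2 + 24728 = 24726)
p - O = 24726 - 1*1170 = 24726 - 1170 = 23556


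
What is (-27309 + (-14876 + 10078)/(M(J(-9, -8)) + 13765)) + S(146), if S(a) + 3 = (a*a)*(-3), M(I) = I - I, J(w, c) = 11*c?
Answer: -1256198698/13765 ≈ -91260.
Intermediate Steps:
M(I) = 0
S(a) = -3 - 3*a**2 (S(a) = -3 + (a*a)*(-3) = -3 + a**2*(-3) = -3 - 3*a**2)
(-27309 + (-14876 + 10078)/(M(J(-9, -8)) + 13765)) + S(146) = (-27309 + (-14876 + 10078)/(0 + 13765)) + (-3 - 3*146**2) = (-27309 - 4798/13765) + (-3 - 3*21316) = (-27309 - 4798*1/13765) + (-3 - 63948) = (-27309 - 4798/13765) - 63951 = -375913183/13765 - 63951 = -1256198698/13765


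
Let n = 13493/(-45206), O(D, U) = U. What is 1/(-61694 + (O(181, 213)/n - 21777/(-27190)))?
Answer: -366874670/22895481246739 ≈ -1.6024e-5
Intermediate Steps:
n = -13493/45206 (n = 13493*(-1/45206) = -13493/45206 ≈ -0.29848)
1/(-61694 + (O(181, 213)/n - 21777/(-27190))) = 1/(-61694 + (213/(-13493/45206) - 21777/(-27190))) = 1/(-61694 + (213*(-45206/13493) - 21777*(-1/27190))) = 1/(-61694 + (-9628878/13493 + 21777/27190)) = 1/(-61694 - 261515355759/366874670) = 1/(-22895481246739/366874670) = -366874670/22895481246739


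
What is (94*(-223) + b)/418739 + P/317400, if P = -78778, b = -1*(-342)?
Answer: -19766104471/66453879300 ≈ -0.29744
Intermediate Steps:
b = 342
(94*(-223) + b)/418739 + P/317400 = (94*(-223) + 342)/418739 - 78778/317400 = (-20962 + 342)*(1/418739) - 78778*1/317400 = -20620*1/418739 - 39389/158700 = -20620/418739 - 39389/158700 = -19766104471/66453879300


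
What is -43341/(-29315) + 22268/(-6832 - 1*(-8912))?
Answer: 571489/46904 ≈ 12.184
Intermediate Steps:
-43341/(-29315) + 22268/(-6832 - 1*(-8912)) = -43341*(-1/29315) + 22268/(-6832 + 8912) = 43341/29315 + 22268/2080 = 43341/29315 + 22268*(1/2080) = 43341/29315 + 5567/520 = 571489/46904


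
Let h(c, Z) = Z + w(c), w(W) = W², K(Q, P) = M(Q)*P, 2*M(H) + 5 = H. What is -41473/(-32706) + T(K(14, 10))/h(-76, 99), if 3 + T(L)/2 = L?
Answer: 246401179/192147750 ≈ 1.2824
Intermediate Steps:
M(H) = -5/2 + H/2
K(Q, P) = P*(-5/2 + Q/2) (K(Q, P) = (-5/2 + Q/2)*P = P*(-5/2 + Q/2))
T(L) = -6 + 2*L
h(c, Z) = Z + c²
-41473/(-32706) + T(K(14, 10))/h(-76, 99) = -41473/(-32706) + (-6 + 2*((½)*10*(-5 + 14)))/(99 + (-76)²) = -41473*(-1/32706) + (-6 + 2*((½)*10*9))/(99 + 5776) = 41473/32706 + (-6 + 2*45)/5875 = 41473/32706 + (-6 + 90)*(1/5875) = 41473/32706 + 84*(1/5875) = 41473/32706 + 84/5875 = 246401179/192147750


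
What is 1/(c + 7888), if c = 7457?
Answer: 1/15345 ≈ 6.5168e-5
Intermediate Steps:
1/(c + 7888) = 1/(7457 + 7888) = 1/15345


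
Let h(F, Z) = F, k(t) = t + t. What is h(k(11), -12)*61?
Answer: 1342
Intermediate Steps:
k(t) = 2*t
h(k(11), -12)*61 = (2*11)*61 = 22*61 = 1342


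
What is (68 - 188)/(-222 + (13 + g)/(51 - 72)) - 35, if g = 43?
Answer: -11615/337 ≈ -34.466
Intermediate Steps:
(68 - 188)/(-222 + (13 + g)/(51 - 72)) - 35 = (68 - 188)/(-222 + (13 + 43)/(51 - 72)) - 35 = -120/(-222 + 56/(-21)) - 35 = -120/(-222 + 56*(-1/21)) - 35 = -120/(-222 - 8/3) - 35 = -120/(-674/3) - 35 = -120*(-3/674) - 35 = 180/337 - 35 = -11615/337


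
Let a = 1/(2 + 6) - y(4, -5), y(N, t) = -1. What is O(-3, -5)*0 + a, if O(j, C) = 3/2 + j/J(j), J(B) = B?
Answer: 9/8 ≈ 1.1250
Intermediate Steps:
O(j, C) = 5/2 (O(j, C) = 3/2 + j/j = 3*(½) + 1 = 3/2 + 1 = 5/2)
a = 9/8 (a = 1/(2 + 6) - 1*(-1) = 1/8 + 1 = ⅛ + 1 = 9/8 ≈ 1.1250)
O(-3, -5)*0 + a = (5/2)*0 + 9/8 = 0 + 9/8 = 9/8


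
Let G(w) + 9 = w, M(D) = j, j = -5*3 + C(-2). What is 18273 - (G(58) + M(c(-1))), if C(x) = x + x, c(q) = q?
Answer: 18243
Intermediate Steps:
C(x) = 2*x
j = -19 (j = -5*3 + 2*(-2) = -15 - 4 = -19)
M(D) = -19
G(w) = -9 + w
18273 - (G(58) + M(c(-1))) = 18273 - ((-9 + 58) - 19) = 18273 - (49 - 19) = 18273 - 1*30 = 18273 - 30 = 18243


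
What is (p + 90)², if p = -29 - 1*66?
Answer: 25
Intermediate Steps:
p = -95 (p = -29 - 66 = -95)
(p + 90)² = (-95 + 90)² = (-5)² = 25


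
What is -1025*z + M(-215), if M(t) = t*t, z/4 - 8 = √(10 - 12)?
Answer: 13425 - 4100*I*√2 ≈ 13425.0 - 5798.3*I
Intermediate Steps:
z = 32 + 4*I*√2 (z = 32 + 4*√(10 - 12) = 32 + 4*√(-2) = 32 + 4*(I*√2) = 32 + 4*I*√2 ≈ 32.0 + 5.6569*I)
M(t) = t²
-1025*z + M(-215) = -1025*(32 + 4*I*√2) + (-215)² = (-32800 - 4100*I*√2) + 46225 = 13425 - 4100*I*√2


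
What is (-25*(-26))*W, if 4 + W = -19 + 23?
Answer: 0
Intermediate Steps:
W = 0 (W = -4 + (-19 + 23) = -4 + 4 = 0)
(-25*(-26))*W = -25*(-26)*0 = 650*0 = 0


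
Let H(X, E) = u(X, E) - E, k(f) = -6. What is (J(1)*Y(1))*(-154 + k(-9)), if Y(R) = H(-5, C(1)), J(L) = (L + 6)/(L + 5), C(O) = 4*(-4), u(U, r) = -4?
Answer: -2240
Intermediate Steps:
C(O) = -16
J(L) = (6 + L)/(5 + L)
H(X, E) = -4 - E
Y(R) = 12 (Y(R) = -4 - 1*(-16) = -4 + 16 = 12)
(J(1)*Y(1))*(-154 + k(-9)) = (((6 + 1)/(5 + 1))*12)*(-154 - 6) = ((7/6)*12)*(-160) = 14*(-160) = -2240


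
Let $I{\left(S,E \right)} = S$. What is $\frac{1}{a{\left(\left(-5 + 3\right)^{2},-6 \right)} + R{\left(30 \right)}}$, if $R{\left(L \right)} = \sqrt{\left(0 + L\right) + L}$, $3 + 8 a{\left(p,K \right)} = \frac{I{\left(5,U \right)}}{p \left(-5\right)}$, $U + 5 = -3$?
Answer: $\frac{416}{61271} + \frac{2048 \sqrt{15}}{61271} \approx 0.13625$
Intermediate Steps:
$U = -8$ ($U = -5 - 3 = -8$)
$a{\left(p,K \right)} = - \frac{3}{8} - \frac{1}{8 p}$ ($a{\left(p,K \right)} = - \frac{3}{8} + \frac{5 \frac{1}{p \left(-5\right)}}{8} = - \frac{3}{8} + \frac{5 \frac{1}{\left(-5\right) p}}{8} = - \frac{3}{8} + \frac{5 \left(- \frac{1}{5 p}\right)}{8} = - \frac{3}{8} + \frac{\left(-1\right) \frac{1}{p}}{8} = - \frac{3}{8} - \frac{1}{8 p}$)
$R{\left(L \right)} = \sqrt{2} \sqrt{L}$ ($R{\left(L \right)} = \sqrt{L + L} = \sqrt{2 L} = \sqrt{2} \sqrt{L}$)
$\frac{1}{a{\left(\left(-5 + 3\right)^{2},-6 \right)} + R{\left(30 \right)}} = \frac{1}{\frac{-1 - 3 \left(-5 + 3\right)^{2}}{8 \left(-5 + 3\right)^{2}} + \sqrt{2} \sqrt{30}} = \frac{1}{\frac{-1 - 3 \left(-2\right)^{2}}{8 \left(-2\right)^{2}} + 2 \sqrt{15}} = \frac{1}{\frac{-1 - 12}{8 \cdot 4} + 2 \sqrt{15}} = \frac{1}{\frac{1}{8} \cdot \frac{1}{4} \left(-1 - 12\right) + 2 \sqrt{15}} = \frac{1}{\frac{1}{8} \cdot \frac{1}{4} \left(-13\right) + 2 \sqrt{15}} = \frac{1}{- \frac{13}{32} + 2 \sqrt{15}}$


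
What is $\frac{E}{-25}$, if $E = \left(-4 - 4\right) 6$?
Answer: $\frac{48}{25} \approx 1.92$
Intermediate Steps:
$E = -48$ ($E = \left(-8\right) 6 = -48$)
$\frac{E}{-25} = \frac{1}{-25} \left(-48\right) = \left(- \frac{1}{25}\right) \left(-48\right) = \frac{48}{25}$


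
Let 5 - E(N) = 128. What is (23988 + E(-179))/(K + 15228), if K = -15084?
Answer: 7955/48 ≈ 165.73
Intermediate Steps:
E(N) = -123 (E(N) = 5 - 1*128 = 5 - 128 = -123)
(23988 + E(-179))/(K + 15228) = (23988 - 123)/(-15084 + 15228) = 23865/144 = 23865*(1/144) = 7955/48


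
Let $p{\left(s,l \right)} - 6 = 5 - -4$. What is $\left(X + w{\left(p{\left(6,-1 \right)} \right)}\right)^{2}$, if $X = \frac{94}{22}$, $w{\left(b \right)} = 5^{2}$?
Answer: $\frac{103684}{121} \approx 856.89$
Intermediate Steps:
$p{\left(s,l \right)} = 15$ ($p{\left(s,l \right)} = 6 + \left(5 - -4\right) = 6 + \left(5 + 4\right) = 6 + 9 = 15$)
$w{\left(b \right)} = 25$
$X = \frac{47}{11}$ ($X = 94 \cdot \frac{1}{22} = \frac{47}{11} \approx 4.2727$)
$\left(X + w{\left(p{\left(6,-1 \right)} \right)}\right)^{2} = \left(\frac{47}{11} + 25\right)^{2} = \left(\frac{322}{11}\right)^{2} = \frac{103684}{121}$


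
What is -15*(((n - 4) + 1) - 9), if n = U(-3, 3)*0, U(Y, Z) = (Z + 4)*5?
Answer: 180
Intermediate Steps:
U(Y, Z) = 20 + 5*Z (U(Y, Z) = (4 + Z)*5 = 20 + 5*Z)
n = 0 (n = (20 + 5*3)*0 = (20 + 15)*0 = 35*0 = 0)
-15*(((n - 4) + 1) - 9) = -15*(((0 - 4) + 1) - 9) = -15*((-4 + 1) - 9) = -15*(-3 - 9) = -15*(-12) = 180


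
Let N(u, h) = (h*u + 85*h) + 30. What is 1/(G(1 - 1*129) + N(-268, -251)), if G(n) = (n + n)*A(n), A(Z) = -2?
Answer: 1/46475 ≈ 2.1517e-5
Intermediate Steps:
N(u, h) = 30 + 85*h + h*u (N(u, h) = (85*h + h*u) + 30 = 30 + 85*h + h*u)
G(n) = -4*n (G(n) = (n + n)*(-2) = (2*n)*(-2) = -4*n)
1/(G(1 - 1*129) + N(-268, -251)) = 1/(-4*(1 - 1*129) + (30 + 85*(-251) - 251*(-268))) = 1/(-4*(1 - 129) + (30 - 21335 + 67268)) = 1/(-4*(-128) + 45963) = 1/(512 + 45963) = 1/46475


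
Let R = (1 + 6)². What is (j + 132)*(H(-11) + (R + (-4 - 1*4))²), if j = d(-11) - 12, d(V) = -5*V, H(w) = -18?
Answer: 291025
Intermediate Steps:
R = 49 (R = 7² = 49)
j = 43 (j = -5*(-11) - 12 = 55 - 12 = 43)
(j + 132)*(H(-11) + (R + (-4 - 1*4))²) = (43 + 132)*(-18 + (49 + (-4 - 1*4))²) = 175*(-18 + (49 + (-4 - 4))²) = 175*(-18 + (49 - 8)²) = 175*(-18 + 41²) = 175*(-18 + 1681) = 175*1663 = 291025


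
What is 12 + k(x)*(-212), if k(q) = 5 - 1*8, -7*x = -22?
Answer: 648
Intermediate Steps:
x = 22/7 (x = -1/7*(-22) = 22/7 ≈ 3.1429)
k(q) = -3 (k(q) = 5 - 8 = -3)
12 + k(x)*(-212) = 12 - 3*(-212) = 12 + 636 = 648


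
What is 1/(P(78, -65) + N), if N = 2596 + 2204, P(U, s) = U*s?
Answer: -1/270 ≈ -0.0037037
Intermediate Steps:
N = 4800
1/(P(78, -65) + N) = 1/(78*(-65) + 4800) = 1/(-5070 + 4800) = 1/(-270) = -1/270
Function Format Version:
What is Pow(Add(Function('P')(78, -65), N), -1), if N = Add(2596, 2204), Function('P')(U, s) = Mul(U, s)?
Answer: Rational(-1, 270) ≈ -0.0037037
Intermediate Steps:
N = 4800
Pow(Add(Function('P')(78, -65), N), -1) = Pow(Add(Mul(78, -65), 4800), -1) = Pow(Add(-5070, 4800), -1) = Pow(-270, -1) = Rational(-1, 270)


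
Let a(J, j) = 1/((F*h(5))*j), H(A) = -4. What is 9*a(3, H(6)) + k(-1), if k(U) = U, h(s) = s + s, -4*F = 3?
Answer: -7/10 ≈ -0.70000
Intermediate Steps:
F = -¾ (F = -¼*3 = -¾ ≈ -0.75000)
h(s) = 2*s
a(J, j) = -2/(15*j) (a(J, j) = 1/((-3*5/2)*j) = 1/((-¾*10)*j) = 1/(-15*j/2) = -2/(15*j))
9*a(3, H(6)) + k(-1) = 9*(-2/15/(-4)) - 1 = 9*(-2/15*(-¼)) - 1 = 9*(1/30) - 1 = 3/10 - 1 = -7/10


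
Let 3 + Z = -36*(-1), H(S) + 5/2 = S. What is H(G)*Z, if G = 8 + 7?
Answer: 825/2 ≈ 412.50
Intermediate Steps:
G = 15
H(S) = -5/2 + S
Z = 33 (Z = -3 - 36*(-1) = -3 + 36 = 33)
H(G)*Z = (-5/2 + 15)*33 = (25/2)*33 = 825/2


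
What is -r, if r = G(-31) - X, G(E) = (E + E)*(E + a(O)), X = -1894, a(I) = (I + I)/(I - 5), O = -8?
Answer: -48616/13 ≈ -3739.7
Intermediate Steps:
a(I) = 2*I/(-5 + I) (a(I) = (2*I)/(-5 + I) = 2*I/(-5 + I))
G(E) = 2*E*(16/13 + E) (G(E) = (E + E)*(E + 2*(-8)/(-5 - 8)) = (2*E)*(E + 2*(-8)/(-13)) = (2*E)*(E + 2*(-8)*(-1/13)) = (2*E)*(E + 16/13) = (2*E)*(16/13 + E) = 2*E*(16/13 + E))
r = 48616/13 (r = (2/13)*(-31)*(16 + 13*(-31)) - 1*(-1894) = (2/13)*(-31)*(16 - 403) + 1894 = (2/13)*(-31)*(-387) + 1894 = 23994/13 + 1894 = 48616/13 ≈ 3739.7)
-r = -1*48616/13 = -48616/13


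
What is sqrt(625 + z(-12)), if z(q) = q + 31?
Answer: 2*sqrt(161) ≈ 25.377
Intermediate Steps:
z(q) = 31 + q
sqrt(625 + z(-12)) = sqrt(625 + (31 - 12)) = sqrt(625 + 19) = sqrt(644) = 2*sqrt(161)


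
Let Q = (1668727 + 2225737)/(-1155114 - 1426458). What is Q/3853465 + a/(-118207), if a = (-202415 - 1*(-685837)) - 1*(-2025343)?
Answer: -891328143733899491/41997247228373745 ≈ -21.223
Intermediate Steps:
a = 2508765 (a = (-202415 + 685837) + 2025343 = 483422 + 2025343 = 2508765)
Q = -139088/92199 (Q = 3894464/(-2581572) = 3894464*(-1/2581572) = -139088/92199 ≈ -1.5086)
Q/3853465 + a/(-118207) = -139088/92199/3853465 + 2508765/(-118207) = -139088/92199*1/3853465 + 2508765*(-1/118207) = -139088/355285619535 - 2508765/118207 = -891328143733899491/41997247228373745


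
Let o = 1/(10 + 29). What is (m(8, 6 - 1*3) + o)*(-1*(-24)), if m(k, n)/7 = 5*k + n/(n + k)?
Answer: 967600/143 ≈ 6766.4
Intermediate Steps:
m(k, n) = 35*k + 7*n/(k + n) (m(k, n) = 7*(5*k + n/(n + k)) = 7*(5*k + n/(k + n)) = 35*k + 7*n/(k + n))
o = 1/39 ≈ 0.025641
(m(8, 6 - 1*3) + o)*(-1*(-24)) = (7*((6 - 1*3) + 5*8² + 5*8*(6 - 1*3))/(8 + (6 - 1*3)) + 1/39)*(-1*(-24)) = (7*((6 - 3) + 5*64 + 5*8*(6 - 3))/(8 + (6 - 3)) + 1/39)*24 = (7*(3 + 320 + 5*8*3)/(8 + 3) + 1/39)*24 = (7*(3 + 320 + 120)/11 + 1/39)*24 = (7*(1/11)*443 + 1/39)*24 = (3101/11 + 1/39)*24 = (120950/429)*24 = 967600/143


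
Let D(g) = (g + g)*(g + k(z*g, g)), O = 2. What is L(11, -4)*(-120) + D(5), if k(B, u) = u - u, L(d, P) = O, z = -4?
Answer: -190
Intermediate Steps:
L(d, P) = 2
k(B, u) = 0
D(g) = 2*g² (D(g) = (g + g)*(g + 0) = (2*g)*g = 2*g²)
L(11, -4)*(-120) + D(5) = 2*(-120) + 2*5² = -240 + 2*25 = -240 + 50 = -190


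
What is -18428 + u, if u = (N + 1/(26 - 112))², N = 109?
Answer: -48440359/7396 ≈ -6549.5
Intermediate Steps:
u = 87853129/7396 (u = (109 + 1/(26 - 112))² = (109 + 1/(-86))² = (109 - 1/86)² = (9373/86)² = 87853129/7396 ≈ 11878.)
-18428 + u = -18428 + 87853129/7396 = -48440359/7396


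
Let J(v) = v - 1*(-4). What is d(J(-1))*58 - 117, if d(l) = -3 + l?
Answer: -117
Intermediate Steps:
J(v) = 4 + v (J(v) = v + 4 = 4 + v)
d(J(-1))*58 - 117 = (-3 + (4 - 1))*58 - 117 = (-3 + 3)*58 - 117 = 0*58 - 117 = 0 - 117 = -117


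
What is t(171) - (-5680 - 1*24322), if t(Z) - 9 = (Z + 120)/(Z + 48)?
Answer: 2190900/73 ≈ 30012.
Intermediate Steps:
t(Z) = 9 + (120 + Z)/(48 + Z) (t(Z) = 9 + (Z + 120)/(Z + 48) = 9 + (120 + Z)/(48 + Z))
t(171) - (-5680 - 1*24322) = 2*(276 + 5*171)/(48 + 171) - (-5680 - 1*24322) = 2*(276 + 855)/219 - (-5680 - 24322) = 2*(1/219)*1131 - 1*(-30002) = 754/73 + 30002 = 2190900/73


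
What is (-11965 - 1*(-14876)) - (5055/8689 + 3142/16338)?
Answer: 206569119037/70980441 ≈ 2910.2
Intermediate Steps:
(-11965 - 1*(-14876)) - (5055/8689 + 3142/16338) = (-11965 + 14876) - (5055*(1/8689) + 3142*(1/16338)) = 2911 - (5055/8689 + 1571/8169) = 2911 - 1*54944714/70980441 = 2911 - 54944714/70980441 = 206569119037/70980441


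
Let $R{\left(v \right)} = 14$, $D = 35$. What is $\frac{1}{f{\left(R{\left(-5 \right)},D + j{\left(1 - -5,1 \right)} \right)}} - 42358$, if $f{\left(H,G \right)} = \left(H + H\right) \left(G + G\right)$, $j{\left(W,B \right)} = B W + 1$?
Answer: $- \frac{99626015}{2352} \approx -42358.0$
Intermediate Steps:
$j{\left(W,B \right)} = 1 + B W$
$f{\left(H,G \right)} = 4 G H$ ($f{\left(H,G \right)} = 2 H 2 G = 4 G H$)
$\frac{1}{f{\left(R{\left(-5 \right)},D + j{\left(1 - -5,1 \right)} \right)}} - 42358 = \frac{1}{4 \left(35 + \left(1 + 1 \left(1 - -5\right)\right)\right) 14} - 42358 = \frac{1}{4 \left(35 + \left(1 + 1 \left(1 + 5\right)\right)\right) 14} - 42358 = \frac{1}{4 \left(35 + \left(1 + 1 \cdot 6\right)\right) 14} - 42358 = \frac{1}{4 \left(35 + \left(1 + 6\right)\right) 14} - 42358 = \frac{1}{4 \left(35 + 7\right) 14} - 42358 = \frac{1}{4 \cdot 42 \cdot 14} - 42358 = \frac{1}{2352} - 42358 = - \frac{99626015}{2352}$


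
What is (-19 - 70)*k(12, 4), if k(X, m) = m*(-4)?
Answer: 1424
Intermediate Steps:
k(X, m) = -4*m
(-19 - 70)*k(12, 4) = (-19 - 70)*(-4*4) = -89*(-16) = 1424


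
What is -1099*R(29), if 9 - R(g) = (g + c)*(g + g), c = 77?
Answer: 6746761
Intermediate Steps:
R(g) = 9 - 2*g*(77 + g) (R(g) = 9 - (g + 77)*(g + g) = 9 - (77 + g)*2*g = 9 - 2*g*(77 + g))
-1099*R(29) = -1099*(9 - 154*29 - 2*29**2) = -1099*(9 - 4466 - 2*841) = -1099*(9 - 4466 - 1682) = -1099*(-6139) = 6746761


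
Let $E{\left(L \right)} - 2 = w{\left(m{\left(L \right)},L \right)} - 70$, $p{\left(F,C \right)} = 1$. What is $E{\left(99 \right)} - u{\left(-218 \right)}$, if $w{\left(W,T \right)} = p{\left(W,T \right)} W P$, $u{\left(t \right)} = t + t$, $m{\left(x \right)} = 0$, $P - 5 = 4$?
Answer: $368$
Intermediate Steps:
$P = 9$ ($P = 5 + 4 = 9$)
$u{\left(t \right)} = 2 t$
$w{\left(W,T \right)} = 9 W$ ($w{\left(W,T \right)} = 1 W 9 = W 9 = 9 W$)
$E{\left(L \right)} = -68$ ($E{\left(L \right)} = 2 + \left(9 \cdot 0 - 70\right) = 2 + \left(0 - 70\right) = 2 - 70 = -68$)
$E{\left(99 \right)} - u{\left(-218 \right)} = -68 - 2 \left(-218\right) = -68 - -436 = -68 + 436 = 368$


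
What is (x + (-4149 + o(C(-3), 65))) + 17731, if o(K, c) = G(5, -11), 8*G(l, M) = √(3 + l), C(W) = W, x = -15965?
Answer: -2383 + √2/4 ≈ -2382.6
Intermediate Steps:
G(l, M) = √(3 + l)/8
o(K, c) = √2/4 (o(K, c) = √(3 + 5)/8 = √8/8 = (2*√2)/8 = √2/4)
(x + (-4149 + o(C(-3), 65))) + 17731 = (-15965 + (-4149 + √2/4)) + 17731 = (-20114 + √2/4) + 17731 = -2383 + √2/4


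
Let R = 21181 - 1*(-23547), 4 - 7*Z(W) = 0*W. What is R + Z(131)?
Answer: 313100/7 ≈ 44729.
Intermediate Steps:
Z(W) = 4/7 (Z(W) = 4/7 - 0*W = 4/7 - ⅐*0 = 4/7 + 0 = 4/7)
R = 44728 (R = 21181 + 23547 = 44728)
R + Z(131) = 44728 + 4/7 = 313100/7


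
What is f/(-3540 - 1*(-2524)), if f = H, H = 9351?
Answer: -9351/1016 ≈ -9.2037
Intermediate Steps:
f = 9351
f/(-3540 - 1*(-2524)) = 9351/(-3540 - 1*(-2524)) = 9351/(-3540 + 2524) = 9351/(-1016) = 9351*(-1/1016) = -9351/1016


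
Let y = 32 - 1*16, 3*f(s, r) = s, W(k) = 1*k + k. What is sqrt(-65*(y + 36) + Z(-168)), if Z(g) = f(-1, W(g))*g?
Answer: 2*I*sqrt(831) ≈ 57.654*I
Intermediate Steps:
W(k) = 2*k (W(k) = k + k = 2*k)
f(s, r) = s/3
y = 16 (y = 32 - 16 = 16)
Z(g) = -g/3 (Z(g) = ((1/3)*(-1))*g = -g/3)
sqrt(-65*(y + 36) + Z(-168)) = sqrt(-65*(16 + 36) - 1/3*(-168)) = sqrt(-65*52 + 56) = sqrt(-3380 + 56) = sqrt(-3324) = 2*I*sqrt(831)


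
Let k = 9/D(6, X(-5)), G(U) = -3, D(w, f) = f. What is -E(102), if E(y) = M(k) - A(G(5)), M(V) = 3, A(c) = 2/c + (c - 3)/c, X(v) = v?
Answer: -5/3 ≈ -1.6667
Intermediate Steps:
A(c) = 2/c + (-3 + c)/c
k = -9/5 (k = 9/(-5) = 9*(-⅕) = -9/5 ≈ -1.8000)
E(y) = 5/3 (E(y) = 3 - (-1 - 3)/(-3) = 3 - (-1)*(-4)/3 = 3 - 1*4/3 = 3 - 4/3 = 5/3)
-E(102) = -1*5/3 = -5/3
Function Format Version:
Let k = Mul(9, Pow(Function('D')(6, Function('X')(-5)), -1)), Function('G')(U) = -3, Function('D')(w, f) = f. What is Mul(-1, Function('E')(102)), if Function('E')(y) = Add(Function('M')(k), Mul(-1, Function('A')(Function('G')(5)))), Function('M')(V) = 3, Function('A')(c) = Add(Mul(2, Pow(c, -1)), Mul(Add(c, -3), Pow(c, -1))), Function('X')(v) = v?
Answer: Rational(-5, 3) ≈ -1.6667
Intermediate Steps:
Function('A')(c) = Add(Mul(2, Pow(c, -1)), Mul(Pow(c, -1), Add(-3, c))) (Function('A')(c) = Add(Mul(2, Pow(c, -1)), Mul(Add(-3, c), Pow(c, -1))) = Add(Mul(2, Pow(c, -1)), Mul(Pow(c, -1), Add(-3, c))))
k = Rational(-9, 5) (k = Mul(9, Pow(-5, -1)) = Mul(9, Rational(-1, 5)) = Rational(-9, 5) ≈ -1.8000)
Function('E')(y) = Rational(5, 3) (Function('E')(y) = Add(3, Mul(-1, Mul(Pow(-3, -1), Add(-1, -3)))) = Add(3, Mul(-1, Mul(Rational(-1, 3), -4))) = Add(3, Mul(-1, Rational(4, 3))) = Add(3, Rational(-4, 3)) = Rational(5, 3))
Mul(-1, Function('E')(102)) = Mul(-1, Rational(5, 3)) = Rational(-5, 3)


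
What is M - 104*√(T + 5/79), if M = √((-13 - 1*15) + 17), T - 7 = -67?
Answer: I*(√11 - 104*√374065/79) ≈ -801.84*I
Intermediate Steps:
T = -60 (T = 7 - 67 = -60)
M = I*√11 (M = √((-13 - 15) + 17) = √(-28 + 17) = √(-11) = I*√11 ≈ 3.3166*I)
M - 104*√(T + 5/79) = I*√11 - 104*√(-60 + 5/79) = I*√11 - 104*I*√374065/79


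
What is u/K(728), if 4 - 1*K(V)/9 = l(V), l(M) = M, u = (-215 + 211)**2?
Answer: -4/1629 ≈ -0.0024555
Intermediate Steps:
u = 16 (u = (-4)**2 = 16)
K(V) = 36 - 9*V
u/K(728) = 16/(36 - 9*728) = 16/(36 - 6552) = 16/(-6516) = 16*(-1/6516) = -4/1629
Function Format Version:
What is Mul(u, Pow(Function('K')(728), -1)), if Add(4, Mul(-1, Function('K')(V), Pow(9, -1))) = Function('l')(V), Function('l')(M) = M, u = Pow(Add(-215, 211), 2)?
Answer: Rational(-4, 1629) ≈ -0.0024555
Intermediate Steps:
u = 16 (u = Pow(-4, 2) = 16)
Function('K')(V) = Add(36, Mul(-9, V))
Mul(u, Pow(Function('K')(728), -1)) = Mul(16, Pow(Add(36, Mul(-9, 728)), -1)) = Mul(16, Pow(Add(36, -6552), -1)) = Mul(16, Pow(-6516, -1)) = Mul(16, Rational(-1, 6516)) = Rational(-4, 1629)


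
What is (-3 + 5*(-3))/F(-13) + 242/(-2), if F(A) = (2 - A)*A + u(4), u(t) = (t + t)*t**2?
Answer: -8089/67 ≈ -120.73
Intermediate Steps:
u(t) = 2*t**3 (u(t) = (2*t)*t**2 = 2*t**3)
F(A) = 128 + A*(2 - A) (F(A) = (2 - A)*A + 2*4**3 = A*(2 - A) + 2*64 = A*(2 - A) + 128 = 128 + A*(2 - A))
(-3 + 5*(-3))/F(-13) + 242/(-2) = (-3 + 5*(-3))/(128 - 1*(-13)**2 + 2*(-13)) + 242/(-2) = (-3 - 15)/(128 - 1*169 - 26) + 242*(-1/2) = -18/(128 - 169 - 26) - 121 = -18/(-67) - 121 = -18*(-1/67) - 121 = 18/67 - 121 = -8089/67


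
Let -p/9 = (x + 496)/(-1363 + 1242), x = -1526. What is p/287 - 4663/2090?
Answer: -16482391/6598130 ≈ -2.4980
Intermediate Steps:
p = -9270/121 (p = -9*(-1526 + 496)/(-1363 + 1242) = -(-9270)/(-121) = -(-9270)*(-1)/121 = -9*1030/121 = -9270/121 ≈ -76.612)
p/287 - 4663/2090 = -9270/121/287 - 4663/2090 = -9270/121*1/287 - 4663*1/2090 = -9270/34727 - 4663/2090 = -16482391/6598130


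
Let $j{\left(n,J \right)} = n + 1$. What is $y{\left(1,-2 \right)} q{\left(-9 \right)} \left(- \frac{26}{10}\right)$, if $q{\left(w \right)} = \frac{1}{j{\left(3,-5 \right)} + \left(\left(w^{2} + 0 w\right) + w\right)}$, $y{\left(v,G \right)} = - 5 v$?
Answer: $\frac{13}{76} \approx 0.17105$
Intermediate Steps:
$j{\left(n,J \right)} = 1 + n$
$q{\left(w \right)} = \frac{1}{4 + w + w^{2}}$ ($q{\left(w \right)} = \frac{1}{\left(1 + 3\right) + \left(\left(w^{2} + 0 w\right) + w\right)} = \frac{1}{4 + \left(\left(w^{2} + 0\right) + w\right)} = \frac{1}{4 + \left(w^{2} + w\right)} = \frac{1}{4 + \left(w + w^{2}\right)} = \frac{1}{4 + w + w^{2}}$)
$y{\left(1,-2 \right)} q{\left(-9 \right)} \left(- \frac{26}{10}\right) = \frac{\left(-5\right) 1}{4 - 9 + \left(-9\right)^{2}} \left(- \frac{26}{10}\right) = - \frac{5}{4 - 9 + 81} \left(\left(-26\right) \frac{1}{10}\right) = - \frac{5}{76} \left(- \frac{13}{5}\right) = \left(-5\right) \frac{1}{76} \left(- \frac{13}{5}\right) = \left(- \frac{5}{76}\right) \left(- \frac{13}{5}\right) = \frac{13}{76}$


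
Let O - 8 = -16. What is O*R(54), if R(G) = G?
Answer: -432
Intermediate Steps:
O = -8 (O = 8 - 16 = -8)
O*R(54) = -8*54 = -432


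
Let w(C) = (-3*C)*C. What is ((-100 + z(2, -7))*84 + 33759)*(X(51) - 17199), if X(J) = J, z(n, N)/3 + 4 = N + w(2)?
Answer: -335466324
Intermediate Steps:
w(C) = -3*C²
z(n, N) = -48 + 3*N (z(n, N) = -12 + 3*(N - 3*2²) = -12 + 3*(N - 3*4) = -12 + 3*(N - 12) = -12 + 3*(-12 + N) = -12 + (-36 + 3*N) = -48 + 3*N)
((-100 + z(2, -7))*84 + 33759)*(X(51) - 17199) = ((-100 + (-48 + 3*(-7)))*84 + 33759)*(51 - 17199) = ((-100 + (-48 - 21))*84 + 33759)*(-17148) = ((-100 - 69)*84 + 33759)*(-17148) = (-169*84 + 33759)*(-17148) = (-14196 + 33759)*(-17148) = 19563*(-17148) = -335466324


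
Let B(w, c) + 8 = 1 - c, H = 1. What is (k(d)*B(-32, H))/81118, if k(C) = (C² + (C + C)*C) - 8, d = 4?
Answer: -160/40559 ≈ -0.0039449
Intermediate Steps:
B(w, c) = -7 - c (B(w, c) = -8 + (1 - c) = -7 - c)
k(C) = -8 + 3*C² (k(C) = (C² + (2*C)*C) - 8 = (C² + 2*C²) - 8 = 3*C² - 8 = -8 + 3*C²)
(k(d)*B(-32, H))/81118 = ((-8 + 3*4²)*(-7 - 1*1))/81118 = ((-8 + 3*16)*(-7 - 1))*(1/81118) = ((-8 + 48)*(-8))*(1/81118) = (40*(-8))*(1/81118) = -320*1/81118 = -160/40559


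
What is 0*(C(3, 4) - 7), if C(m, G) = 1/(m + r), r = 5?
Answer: 0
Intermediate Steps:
C(m, G) = 1/(5 + m) (C(m, G) = 1/(m + 5) = 1/(5 + m))
0*(C(3, 4) - 7) = 0*(1/(5 + 3) - 7) = 0*(1/8 - 7) = 0*(-55/8) = 0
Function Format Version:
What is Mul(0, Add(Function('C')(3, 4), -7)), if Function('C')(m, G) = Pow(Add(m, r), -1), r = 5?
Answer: 0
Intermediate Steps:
Function('C')(m, G) = Pow(Add(5, m), -1) (Function('C')(m, G) = Pow(Add(m, 5), -1) = Pow(Add(5, m), -1))
Mul(0, Add(Function('C')(3, 4), -7)) = Mul(0, Add(Pow(Add(5, 3), -1), -7)) = Mul(0, Add(Pow(8, -1), -7)) = Mul(0, Add(Rational(1, 8), -7)) = Mul(0, Rational(-55, 8)) = 0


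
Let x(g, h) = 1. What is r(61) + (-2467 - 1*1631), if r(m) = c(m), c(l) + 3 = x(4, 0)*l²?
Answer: -380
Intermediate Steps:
c(l) = -3 + l² (c(l) = -3 + 1*l² = -3 + l²)
r(m) = -3 + m²
r(61) + (-2467 - 1*1631) = (-3 + 61²) + (-2467 - 1*1631) = (-3 + 3721) + (-2467 - 1631) = 3718 - 4098 = -380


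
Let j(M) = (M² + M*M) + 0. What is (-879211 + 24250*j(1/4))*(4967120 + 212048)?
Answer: -4537882123448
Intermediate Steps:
j(M) = 2*M² (j(M) = (M² + M²) + 0 = 2*M² + 0 = 2*M²)
(-879211 + 24250*j(1/4))*(4967120 + 212048) = (-879211 + 24250*(2*(1/4)²))*(4967120 + 212048) = (-879211 + 24250*(2*(¼)²))*5179168 = (-879211 + 24250*(2*(1/16)))*5179168 = (-879211 + 24250*(⅛))*5179168 = (-879211 + 12125/4)*5179168 = -3504719/4*5179168 = -4537882123448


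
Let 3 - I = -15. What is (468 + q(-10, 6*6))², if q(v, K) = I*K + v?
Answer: 1223236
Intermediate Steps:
I = 18 (I = 3 - 1*(-15) = 3 + 15 = 18)
q(v, K) = v + 18*K (q(v, K) = 18*K + v = v + 18*K)
(468 + q(-10, 6*6))² = (468 + (-10 + 18*(6*6)))² = (468 + (-10 + 18*36))² = (468 + (-10 + 648))² = (468 + 638)² = 1106² = 1223236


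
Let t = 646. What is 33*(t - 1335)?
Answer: -22737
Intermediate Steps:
33*(t - 1335) = 33*(646 - 1335) = 33*(-689) = -22737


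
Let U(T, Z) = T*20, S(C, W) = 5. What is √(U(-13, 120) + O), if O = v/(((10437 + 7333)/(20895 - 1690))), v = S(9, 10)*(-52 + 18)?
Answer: I*√1401173385/1777 ≈ 21.065*I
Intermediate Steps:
U(T, Z) = 20*T
v = -170 (v = 5*(-52 + 18) = 5*(-34) = -170)
O = -326485/1777 (O = -170*(20895 - 1690)/(10437 + 7333) = -170/(17770/19205) = -170/(17770*(1/19205)) = -170/3554/3841 = -170*3841/3554 = -326485/1777 ≈ -183.73)
√(U(-13, 120) + O) = √(20*(-13) - 326485/1777) = √(-260 - 326485/1777) = √(-788505/1777) = I*√1401173385/1777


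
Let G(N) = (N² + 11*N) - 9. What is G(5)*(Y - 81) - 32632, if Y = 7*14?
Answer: -31425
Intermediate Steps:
Y = 98
G(N) = -9 + N² + 11*N
G(5)*(Y - 81) - 32632 = (-9 + 5² + 11*5)*(98 - 81) - 32632 = (-9 + 25 + 55)*17 - 32632 = 71*17 - 32632 = 1207 - 32632 = -31425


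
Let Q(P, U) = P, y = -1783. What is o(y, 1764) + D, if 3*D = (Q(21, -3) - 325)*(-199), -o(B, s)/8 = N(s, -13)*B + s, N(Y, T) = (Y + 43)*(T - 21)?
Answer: -2629036736/3 ≈ -8.7635e+8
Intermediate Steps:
N(Y, T) = (-21 + T)*(43 + Y) (N(Y, T) = (43 + Y)*(-21 + T) = (-21 + T)*(43 + Y))
o(B, s) = -8*s - 8*B*(-1462 - 34*s) (o(B, s) = -8*((-903 - 21*s + 43*(-13) - 13*s)*B + s) = -8*((-903 - 21*s - 559 - 13*s)*B + s) = -8*((-1462 - 34*s)*B + s) = -8*(B*(-1462 - 34*s) + s) = -8*(s + B*(-1462 - 34*s)) = -8*s - 8*B*(-1462 - 34*s))
D = 60496/3 (D = ((21 - 325)*(-199))/3 = (-304*(-199))/3 = (⅓)*60496 = 60496/3 ≈ 20165.)
o(y, 1764) + D = (-8*1764 + 272*(-1783)*(43 + 1764)) + 60496/3 = (-14112 + 272*(-1783)*1807) + 60496/3 = (-14112 - 876351632) + 60496/3 = -876365744 + 60496/3 = -2629036736/3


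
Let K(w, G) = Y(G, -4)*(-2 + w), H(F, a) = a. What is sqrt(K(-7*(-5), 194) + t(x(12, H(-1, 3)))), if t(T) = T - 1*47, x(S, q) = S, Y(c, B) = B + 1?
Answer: I*sqrt(134) ≈ 11.576*I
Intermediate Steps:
Y(c, B) = 1 + B
t(T) = -47 + T (t(T) = T - 47 = -47 + T)
K(w, G) = 6 - 3*w (K(w, G) = (1 - 4)*(-2 + w) = -3*(-2 + w) = 6 - 3*w)
sqrt(K(-7*(-5), 194) + t(x(12, H(-1, 3)))) = sqrt((6 - (-21)*(-5)) + (-47 + 12)) = sqrt((6 - 3*35) - 35) = sqrt((6 - 105) - 35) = sqrt(-99 - 35) = sqrt(-134) = I*sqrt(134)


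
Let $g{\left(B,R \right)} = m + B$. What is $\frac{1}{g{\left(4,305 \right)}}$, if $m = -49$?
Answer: $- \frac{1}{45} \approx -0.022222$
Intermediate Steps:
$g{\left(B,R \right)} = -49 + B$
$\frac{1}{g{\left(4,305 \right)}} = \frac{1}{-49 + 4} = \frac{1}{-45} = - \frac{1}{45}$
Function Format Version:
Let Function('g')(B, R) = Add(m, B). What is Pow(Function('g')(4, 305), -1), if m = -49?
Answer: Rational(-1, 45) ≈ -0.022222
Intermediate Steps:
Function('g')(B, R) = Add(-49, B)
Pow(Function('g')(4, 305), -1) = Pow(Add(-49, 4), -1) = Pow(-45, -1) = Rational(-1, 45)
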